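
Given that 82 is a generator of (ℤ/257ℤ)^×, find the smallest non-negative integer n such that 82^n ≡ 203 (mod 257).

209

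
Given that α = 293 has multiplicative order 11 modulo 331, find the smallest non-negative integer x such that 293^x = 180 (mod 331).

6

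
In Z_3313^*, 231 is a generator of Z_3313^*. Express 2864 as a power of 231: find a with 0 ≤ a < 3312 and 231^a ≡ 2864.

2575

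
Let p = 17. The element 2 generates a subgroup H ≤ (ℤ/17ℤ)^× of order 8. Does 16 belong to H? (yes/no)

yes

⟨2⟩ has order 8; its elements mod 17 are {1, 2, 4, 8, 9, 13, 15, 16}.
16 is in this set.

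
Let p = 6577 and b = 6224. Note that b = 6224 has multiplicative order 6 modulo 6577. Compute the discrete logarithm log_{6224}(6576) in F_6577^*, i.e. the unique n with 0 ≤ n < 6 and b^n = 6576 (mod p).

3

Successive powers of 6224 modulo 6577:
  6224^0=1  6224^1=6224  6224^2=6223  6224^3=6576
So 6224^3 ≡ 6576 (mod 6577), giving n = 3.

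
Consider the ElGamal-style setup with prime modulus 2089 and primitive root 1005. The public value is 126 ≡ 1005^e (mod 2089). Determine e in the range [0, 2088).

Baby-step giant-step with m = ceil(sqrt(2088)) = 46.
Baby table (1005^j mod 2089 for j=0..45):
  0:1  1:1005  2:1038  3:779  4:1609  5:159  6:1031  7:11
  8:610  9:973  10:213  11:987  12:1749  13:896  14:121  15:443
  16:258  17:254  18:412  19:438  20:1500  21:1331  22:695  23:749
  24:705  25:354  26:640  27:1877  28:18  29:1378  30:1972  31:1488
  32:1805  33:773  34:1846  35:198  36:535  37:802  38:1745  39:1054
  40:147  41:1505  42:89  43:1707  44:466  45:394
Giant step factor: 1005^(-46) ≡ 20 (mod 2089).
Scan 126·20^i mod 2089 for i = 0, 1, …:
  i=0: 126   i=1: 431   i=2: 264   i=3: 1102
  i=4: 1150   i=5: 21   i=6: 420   i=7: 44
  i=8: 880   i=9: 888     …   i=24: 1861
  i=25: 1707
Match at i=25, j=43: e = 25·46 + 43 = 1193.

1193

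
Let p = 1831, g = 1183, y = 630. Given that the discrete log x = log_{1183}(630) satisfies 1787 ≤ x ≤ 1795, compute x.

Compute 1183^1787 mod 1831 = 1095, then multiply by 1183 repeatedly:
  1183^1787=1095  1183^1788=868  1183^1789=1484  1183^1790=1474  1183^1791=630
Found 630 at exponent 1791.

1791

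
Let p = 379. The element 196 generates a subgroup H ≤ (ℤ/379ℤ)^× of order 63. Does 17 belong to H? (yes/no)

no

17 ∈ ⟨196⟩ iff 17^63 ≡ 1 (mod 379), since |⟨196⟩| = 63.
17^63 mod 379 = 328.
Since 328 ≠ 1, 17 does not lie in the subgroup.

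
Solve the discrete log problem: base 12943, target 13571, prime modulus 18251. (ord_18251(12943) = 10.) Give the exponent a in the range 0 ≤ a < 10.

Successive powers of 12943 modulo 18251:
  12943^0=1  12943^1=12943  12943^2=13571
So 12943^2 ≡ 13571 (mod 18251), giving a = 2.

2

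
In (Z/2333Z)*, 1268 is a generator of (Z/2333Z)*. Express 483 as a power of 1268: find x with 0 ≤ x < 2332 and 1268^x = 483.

Baby-step giant-step with m = ceil(sqrt(2332)) = 49.
Baby table (1268^j mod 2333 for j=0..48):
  0:1  1:1268  2:387  3:786  4:457  5:892  6:1884  7:2253
  8:1212  9:1702  10:111  11:768  12:963  13:925  14:1734  15:1026
  16:1487  17:452  18:1551  19:2282  20:656  21:1260  22:1908  23:23
  24:1168  25:1902  26:1747  27:1179  28:1852  29:1338  30:493  31:2213
  32:1818  33:220  34:1333  35:1152  36:278  37:221  38:268  39:1539
  40:1064  41:678  42:1160  43:1090  44:984  45:1890  46:529  47:1201
  48:1752
Giant step factor: 1268^(-49) ≡ 2167 (mod 2333).
Scan 483·2167^i mod 2333 for i = 0, 1, …:
  i=0: 483   i=1: 1477   i=2: 2116   i=3: 1027
  i=4: 2160   i=5: 722   i=6: 1464   i=7: 1941
  i=8: 2081   i=9: 2171     …   i=44: 833
  i=45: 1702
Match at i=45, j=9: x = 45·49 + 9 = 2214.

2214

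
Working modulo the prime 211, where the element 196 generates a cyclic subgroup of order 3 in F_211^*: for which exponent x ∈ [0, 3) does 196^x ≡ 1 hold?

Successive powers of 196 modulo 211:
  196^0=1
So 196^0 ≡ 1 (mod 211), giving x = 0.

0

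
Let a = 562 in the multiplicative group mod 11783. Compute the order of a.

11782

The order of 562 must divide p − 1 = 11782 = 2 · 43 · 137.
Divisors: 1, 2, 43, 86, 137, 274, 5891, 11782.
Check each in increasing order: 562^1 ≡ 562;  562^2 ≡ 9486;  562^43 ≡ 8315;  562^86 ≡ 8364;  562^137 ≡ 1333;  562^274 ≡ 9439;  562^5891 ≡ 11782;  562^11782 ≡ 1.
Smallest exponent giving 1 is 11782.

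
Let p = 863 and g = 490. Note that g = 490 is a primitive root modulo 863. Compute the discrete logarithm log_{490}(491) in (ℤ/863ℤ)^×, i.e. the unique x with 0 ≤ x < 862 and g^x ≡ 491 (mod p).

Baby-step giant-step with m = ceil(sqrt(862)) = 30.
Baby table (490^j mod 863 for j=0..29):
  0:1  1:490  2:186  3:525  4:76  5:131  6:328  7:202
  8:598  9:463  10:764  11:681  12:572  13:668  14:243  15:839
  16:322  17:714  18:345  19:765  20:308  21:758  22:330  23:319
  24:107  25:650  26:53  27:80  28:365  29:209
Giant step factor: 490^(-30) ≡ 433 (mod 863).
Scan 491·433^i mod 863 for i = 0, 1, …:
  i=0: 491   i=1: 305   i=2: 26   i=3: 39
  i=4: 490
Match at i=4, j=1: x = 4·30 + 1 = 121.

121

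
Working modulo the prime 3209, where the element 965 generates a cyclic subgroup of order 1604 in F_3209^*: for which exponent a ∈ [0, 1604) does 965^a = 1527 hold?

1274

Baby-step giant-step with m = ceil(sqrt(1604)) = 41.
Baby table (965^j mod 3209 for j=0..40):
  0:1  1:965  2:615  3:3019  4:2772  5:1883  6:801  7:2805
  8:1638  9:1842  10:2953  11:53  12:3010  13:505  14:2766  15:2511
  16:320  17:736  18:1051  19:171  20:1356  21:2477  22:2809  23:2289
  24:1093  25:2193  26:1514  27:915  28:500  29:1150  30:2645  31:1270
  32:2921  33:1263  34:2584  35:167  36:705  37:17  38:360  39:828
  40:3188
Giant step factor: 965^(-41) ≡ 2425 (mod 3209).
Scan 1527·2425^i mod 3209 for i = 0, 1, …:
  i=0: 1527   i=1: 2998   i=2: 1765   i=3: 2528
  i=4: 1210   i=5: 1224   i=6: 3084   i=7: 1730
  i=8: 1087   i=9: 1386     …   i=30: 2759
  i=31: 3019
Match at i=31, j=3: a = 31·41 + 3 = 1274.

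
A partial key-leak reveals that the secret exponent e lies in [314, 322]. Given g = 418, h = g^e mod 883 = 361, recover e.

320

Compute 418^314 mod 883 = 403, then multiply by 418 repeatedly:
  418^314=403  418^315=684  418^316=703  418^317=698  418^318=374
  418^319=41  418^320=361
Found 361 at exponent 320.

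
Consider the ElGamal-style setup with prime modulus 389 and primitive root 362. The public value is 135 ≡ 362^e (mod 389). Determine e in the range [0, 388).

Successive powers of 362 modulo 389:
  362^0=1  362^1=362  362^2=340  362^3=156  362^4=67  362^5=136
  362^6=218  362^7=338  362^8=210  362^9=165  362^10=213  362^11=84
  362^12=66  362^13=163  362^14=267  362^15=182  362^16=143  362^17=29
  362^18=384  362^19=135
So 362^19 ≡ 135 (mod 389), giving e = 19.

19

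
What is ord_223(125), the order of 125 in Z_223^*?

74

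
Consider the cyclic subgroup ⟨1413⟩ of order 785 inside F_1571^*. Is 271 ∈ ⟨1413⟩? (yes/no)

271 ∈ ⟨1413⟩ iff 271^785 ≡ 1 (mod 1571), since |⟨1413⟩| = 785.
271^785 mod 1571 = 1.
Since 1 = 1, 271 lies in the subgroup.

yes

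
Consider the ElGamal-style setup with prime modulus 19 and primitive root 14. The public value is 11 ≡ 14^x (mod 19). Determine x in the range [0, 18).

Successive powers of 14 modulo 19:
  14^0=1  14^1=14  14^2=6  14^3=8  14^4=17  14^5=10
  14^6=7  14^7=3  14^8=4  14^9=18  14^10=5  14^11=13
  14^12=11
So 14^12 ≡ 11 (mod 19), giving x = 12.

12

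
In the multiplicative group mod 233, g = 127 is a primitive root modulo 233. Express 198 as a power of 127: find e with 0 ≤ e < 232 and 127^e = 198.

137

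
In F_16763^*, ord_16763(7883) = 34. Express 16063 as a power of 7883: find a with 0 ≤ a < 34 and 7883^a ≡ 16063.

Successive powers of 7883 modulo 16763:
  7883^0=1  7883^1=7883  7883^2=1248  7883^3=14866  7883^4=15308  7883^5=12890
  7883^6=11327  7883^7=11003  7883^8=4887  7883^9=2847  7883^10=14007  7883^11=16063
So 7883^11 ≡ 16063 (mod 16763), giving a = 11.

11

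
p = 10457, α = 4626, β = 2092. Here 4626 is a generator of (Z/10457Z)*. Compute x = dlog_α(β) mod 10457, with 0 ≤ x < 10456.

Baby-step giant-step with m = ceil(sqrt(10456)) = 103.
Baby table (4626^j mod 10457 for j=0..102):
  0:1  1:4626  2:4854  3:3425  4:1695  5:8777  6:8328  7:1740
  8:7807  9:7161  10:9467  11:426  12:4760  13:7775  14:5527  15:537
  16:5853  17:2805  18:9250  19:456  20:7599  21:6997  22:3707  23:9559
  24:7738  25:1677  26:9165  27:4612  28:2832  29:8668  30:6030  31:5961
  32:477  33:175  34:4361  35:2433  36:3326  37:3829  38:9253  39:3877
  40:1247  41:6815  42:8792  43:4519  44:1351  45:6897  46:1215  47:5181
  48:10319  49:9946  50:9853  51:8372  52:6601  53:1786  54:1006  55:391
  56:10162  57:5197  58:679  59:3954  60:1911  61:4121  62:635  63:9550
  64:7932  65:10276  66:9711  67:10271  68:7495  69:6915  70:827  71:8897
  72:9227  73:9085  74:527  75:1421  76:6550  77:6371  78:4420  79:3485
  80:7373  81:7221  82:4688  83:9327  84:1120  85:4905  86:9297  87:8738
  88:5683  89:660  90:10173  91:3798  92:1788  93:10258  94:10099  95:6555
  96:8587  97:7776  98:10153  99:5391  100:9278  101:4500  102:7570
Giant step factor: 4626^(-103) ≡ 3494 (mod 10457).
Scan 2092·3494^i mod 10457 for i = 0, 1, …:
  i=0: 2092   i=1: 5   i=2: 7013   i=3: 2671
  i=4: 4830   i=5: 8879   i=6: 7764   i=7: 1958
  i=8: 2374   i=9: 2355     …   i=27: 9542
  i=28: 2832
Match at i=28, j=28: x = 28·103 + 28 = 2912.

2912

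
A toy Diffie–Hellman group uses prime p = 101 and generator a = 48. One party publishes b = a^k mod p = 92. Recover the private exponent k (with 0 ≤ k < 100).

56

Baby-step giant-step with m = ceil(sqrt(100)) = 10.
Baby table (48^j mod 101 for j=0..9):
  0:1  1:48  2:82  3:98  4:58  5:57  6:9  7:28
  8:31  9:74
Giant step factor: 48^(-10) ≡ 6 (mod 101).
Scan 92·6^i mod 101 for i = 0, 1, …:
  i=0: 92   i=1: 47   i=2: 80   i=3: 76
  i=4: 52   i=5: 9
Match at i=5, j=6: k = 5·10 + 6 = 56.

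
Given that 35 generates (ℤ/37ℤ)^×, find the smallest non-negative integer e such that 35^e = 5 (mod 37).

5

Successive powers of 35 modulo 37:
  35^0=1  35^1=35  35^2=4  35^3=29  35^4=16  35^5=5
So 35^5 ≡ 5 (mod 37), giving e = 5.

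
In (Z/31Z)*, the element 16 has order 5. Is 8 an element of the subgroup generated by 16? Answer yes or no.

8 ∈ ⟨16⟩ iff 8^5 ≡ 1 (mod 31), since |⟨16⟩| = 5.
8^5 mod 31 = 1.
Since 1 = 1, 8 lies in the subgroup.

yes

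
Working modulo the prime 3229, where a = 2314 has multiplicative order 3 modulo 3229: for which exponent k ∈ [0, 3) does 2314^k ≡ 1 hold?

0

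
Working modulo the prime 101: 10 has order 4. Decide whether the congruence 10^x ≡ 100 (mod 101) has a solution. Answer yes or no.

yes

100 ∈ ⟨10⟩ iff 100^4 ≡ 1 (mod 101), since |⟨10⟩| = 4.
100^4 mod 101 = 1.
Since 1 = 1, 100 lies in the subgroup.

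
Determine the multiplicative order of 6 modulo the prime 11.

10

The order of 6 must divide p − 1 = 10 = 2 · 5.
Divisors: 1, 2, 5, 10.
Check each in increasing order: 6^1 ≡ 6;  6^2 ≡ 3;  6^5 ≡ 10;  6^10 ≡ 1.
Smallest exponent giving 1 is 10.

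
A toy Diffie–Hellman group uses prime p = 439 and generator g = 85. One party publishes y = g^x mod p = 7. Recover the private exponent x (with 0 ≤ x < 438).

126

Baby-step giant-step with m = ceil(sqrt(438)) = 21.
Baby table (85^j mod 439 for j=0..20):
  0:1  1:85  2:201  3:403  4:13  5:227  6:418  7:410
  8:169  9:317  10:166  11:62  12:2  13:170  14:402  15:367
  16:26  17:15  18:397  19:381  20:338
Giant step factor: 85^(-21) ≡ 430 (mod 439).
Scan 7·430^i mod 439 for i = 0, 1, …:
  i=0: 7   i=1: 376   i=2: 128   i=3: 165
  i=4: 271   i=5: 195   i=6: 1
Match at i=6, j=0: x = 6·21 + 0 = 126.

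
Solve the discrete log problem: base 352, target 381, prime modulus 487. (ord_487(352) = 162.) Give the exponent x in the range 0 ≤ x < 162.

89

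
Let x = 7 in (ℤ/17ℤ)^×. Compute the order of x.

The order of 7 must divide p − 1 = 16 = 2^4.
Divisors: 1, 2, 4, 8, 16.
Check each in increasing order: 7^1 ≡ 7;  7^2 ≡ 15;  7^4 ≡ 4;  7^8 ≡ 16;  7^16 ≡ 1.
Smallest exponent giving 1 is 16.

16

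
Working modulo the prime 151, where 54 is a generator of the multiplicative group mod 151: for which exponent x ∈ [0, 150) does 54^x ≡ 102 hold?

143

Baby-step giant-step with m = ceil(sqrt(150)) = 13.
Baby table (54^j mod 151 for j=0..12):
  0:1  1:54  2:47  3:122  4:95  5:147  6:86  7:114
  8:116  9:73  10:16  11:109  12:148
Giant step factor: 54^(-13) ≡ 96 (mod 151).
Scan 102·96^i mod 151 for i = 0, 1, …:
  i=0: 102   i=1: 128   i=2: 57   i=3: 36
  i=4: 134   i=5: 29   i=6: 66   i=7: 145
  i=8: 28   i=9: 121   i=10: 140   i=11: 1
Match at i=11, j=0: x = 11·13 + 0 = 143.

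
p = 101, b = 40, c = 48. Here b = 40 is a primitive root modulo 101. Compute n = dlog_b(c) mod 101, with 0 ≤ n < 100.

Baby-step giant-step with m = ceil(sqrt(100)) = 10.
Baby table (40^j mod 101 for j=0..9):
  0:1  1:40  2:85  3:67  4:54  5:39  6:45  7:83
  8:88  9:86
Giant step factor: 40^(-10) ≡ 17 (mod 101).
Scan 48·17^i mod 101 for i = 0, 1, …:
  i=0: 48   i=1: 8   i=2: 35   i=3: 90
  i=4: 15   i=5: 53   i=6: 93   i=7: 66
  i=8: 11   i=9: 86
Match at i=9, j=9: n = 9·10 + 9 = 99.

99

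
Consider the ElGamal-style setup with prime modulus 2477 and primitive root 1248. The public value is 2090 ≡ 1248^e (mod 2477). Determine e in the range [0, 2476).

2029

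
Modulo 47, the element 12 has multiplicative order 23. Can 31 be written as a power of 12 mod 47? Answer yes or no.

⟨12⟩ has order 23; its elements mod 47 are {1, 2, 3, 4, 6, 7, 8, 9, 12, 14, 16, 17, 18, 21, 24, 25, 27, 28, 32, 34, 36, 37, 42}.
31 is not in this set.

no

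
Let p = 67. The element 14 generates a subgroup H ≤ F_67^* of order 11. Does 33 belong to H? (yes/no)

33 ∈ ⟨14⟩ iff 33^11 ≡ 1 (mod 67), since |⟨14⟩| = 11.
33^11 mod 67 = 37.
Since 37 ≠ 1, 33 does not lie in the subgroup.

no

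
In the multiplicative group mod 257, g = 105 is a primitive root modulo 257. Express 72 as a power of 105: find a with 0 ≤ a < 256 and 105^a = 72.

Baby-step giant-step with m = ceil(sqrt(256)) = 16.
Baby table (105^j mod 257 for j=0..15):
  0:1  1:105  2:231  3:97  4:162  5:48  6:157  7:37
  8:30  9:66  10:248  11:83  12:234  13:155  14:84  15:82
Giant step factor: 105^(-16) ≡ 2 (mod 257).
Scan 72·2^i mod 257 for i = 0, 1, …:
  i=0: 72   i=1: 144   i=2: 31   i=3: 62
  i=4: 124   i=5: 248
Match at i=5, j=10: a = 5·16 + 10 = 90.

90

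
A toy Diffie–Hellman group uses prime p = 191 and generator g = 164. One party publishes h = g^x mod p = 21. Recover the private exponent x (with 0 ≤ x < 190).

89

Baby-step giant-step with m = ceil(sqrt(190)) = 14.
Baby table (164^j mod 191 for j=0..13):
  0:1  1:164  2:156  3:181  4:79  5:159  6:100  7:165
  8:129  9:146  10:69  11:47  12:68  13:74
Giant step factor: 164^(-14) ≡ 102 (mod 191).
Scan 21·102^i mod 191 for i = 0, 1, …:
  i=0: 21   i=1: 41   i=2: 171   i=3: 61
  i=4: 110   i=5: 142   i=6: 159
Match at i=6, j=5: x = 6·14 + 5 = 89.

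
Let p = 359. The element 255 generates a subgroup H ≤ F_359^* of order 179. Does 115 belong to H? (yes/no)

115 ∈ ⟨255⟩ iff 115^179 ≡ 1 (mod 359), since |⟨255⟩| = 179.
115^179 mod 359 = 1.
Since 1 = 1, 115 lies in the subgroup.

yes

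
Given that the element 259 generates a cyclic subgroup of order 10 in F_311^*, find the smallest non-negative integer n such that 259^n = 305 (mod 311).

9

Successive powers of 259 modulo 311:
  259^0=1  259^1=259  259^2=216  259^3=275  259^4=6  259^5=310
  259^6=52  259^7=95  259^8=36  259^9=305
So 259^9 ≡ 305 (mod 311), giving n = 9.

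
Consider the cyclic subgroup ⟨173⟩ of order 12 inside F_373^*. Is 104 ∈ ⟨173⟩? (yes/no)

104 ∈ ⟨173⟩ iff 104^12 ≡ 1 (mod 373), since |⟨173⟩| = 12.
104^12 mod 373 = 1.
Since 1 = 1, 104 lies in the subgroup.

yes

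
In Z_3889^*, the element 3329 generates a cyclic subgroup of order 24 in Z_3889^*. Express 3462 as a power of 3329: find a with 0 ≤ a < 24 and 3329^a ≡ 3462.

Successive powers of 3329 modulo 3889:
  3329^0=1  3329^1=3329  3329^2=2480  3329^3=3462
So 3329^3 ≡ 3462 (mod 3889), giving a = 3.

3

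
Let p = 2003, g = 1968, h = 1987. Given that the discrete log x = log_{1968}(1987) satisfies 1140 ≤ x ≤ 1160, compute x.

Compute 1968^1140 mod 2003 = 1889, then multiply by 1968 repeatedly:
  1968^1140=1889  1968^1141=1987
Found 1987 at exponent 1141.

1141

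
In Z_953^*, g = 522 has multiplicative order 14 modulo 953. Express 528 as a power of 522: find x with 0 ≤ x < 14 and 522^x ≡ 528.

12

Successive powers of 522 modulo 953:
  522^0=1  522^1=522  522^2=879  522^3=445  522^4=711  522^5=425
  522^6=754  522^7=952  522^8=431  522^9=74  522^10=508  522^11=242
  522^12=528
So 522^12 ≡ 528 (mod 953), giving x = 12.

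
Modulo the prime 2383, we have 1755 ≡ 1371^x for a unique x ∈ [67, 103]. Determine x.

Compute 1371^67 mod 2383 = 2291, then multiply by 1371 repeatedly:
  1371^67=2291  1371^68=167  1371^69=189  1371^70=1755
Found 1755 at exponent 70.

70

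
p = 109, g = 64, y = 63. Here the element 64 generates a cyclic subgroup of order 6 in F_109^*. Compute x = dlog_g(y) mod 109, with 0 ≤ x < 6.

2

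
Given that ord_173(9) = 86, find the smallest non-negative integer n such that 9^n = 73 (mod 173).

19

Baby-step giant-step with m = ceil(sqrt(86)) = 10.
Baby table (9^j mod 173 for j=0..9):
  0:1  1:9  2:81  3:37  4:160  5:56  6:158  7:38
  8:169  9:137
Giant step factor: 9^(-10) ≡ 118 (mod 173).
Scan 73·118^i mod 173 for i = 0, 1, …:
  i=0: 73   i=1: 137
Match at i=1, j=9: n = 1·10 + 9 = 19.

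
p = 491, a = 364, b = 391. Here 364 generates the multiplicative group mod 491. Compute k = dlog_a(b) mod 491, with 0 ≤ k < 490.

363

Baby-step giant-step with m = ceil(sqrt(490)) = 23.
Baby table (364^j mod 491 for j=0..22):
  0:1  1:364  2:417  3:69  4:75  5:295  6:342  7:265
  8:224  9:30  10:118  11:235  12:106  13:286  14:12  15:440
  16:94  17:337  18:409  19:103  20:176  21:234  22:233
Giant step factor: 364^(-23) ≡ 476 (mod 491).
Scan 391·476^i mod 491 for i = 0, 1, …:
  i=0: 391   i=1: 27   i=2: 86   i=3: 183
  i=4: 201   i=5: 422   i=6: 53   i=7: 187
  i=8: 141   i=9: 340     …   i=14: 431
  i=15: 409
Match at i=15, j=18: k = 15·23 + 18 = 363.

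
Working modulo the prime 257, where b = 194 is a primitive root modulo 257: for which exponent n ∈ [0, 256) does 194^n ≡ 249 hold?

112

Baby-step giant-step with m = ceil(sqrt(256)) = 16.
Baby table (194^j mod 257 for j=0..15):
  0:1  1:194  2:114  3:14  4:146  5:54  6:196  7:245
  8:242  9:174  10:89  11:47  12:123  13:218  14:144  15:180
Giant step factor: 194^(-16) ≡ 8 (mod 257).
Scan 249·8^i mod 257 for i = 0, 1, …:
  i=0: 249   i=1: 193   i=2: 2   i=3: 16
  i=4: 128   i=5: 253   i=6: 225   i=7: 1
Match at i=7, j=0: n = 7·16 + 0 = 112.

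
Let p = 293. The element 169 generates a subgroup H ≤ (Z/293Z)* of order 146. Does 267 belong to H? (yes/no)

267 ∈ ⟨169⟩ iff 267^146 ≡ 1 (mod 293), since |⟨169⟩| = 146.
267^146 mod 293 = 1.
Since 1 = 1, 267 lies in the subgroup.

yes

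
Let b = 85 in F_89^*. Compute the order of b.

22

The order of 85 must divide p − 1 = 88 = 2^3 · 11.
Divisors: 1, 2, 4, 8, 11, 22, 44, 88.
Check each in increasing order: 85^1 ≡ 85;  85^2 ≡ 16;  85^4 ≡ 78;  85^8 ≡ 32;  85^11 ≡ 88;  85^22 ≡ 1.
Smallest exponent giving 1 is 22.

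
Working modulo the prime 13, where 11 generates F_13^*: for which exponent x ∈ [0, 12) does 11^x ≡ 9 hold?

8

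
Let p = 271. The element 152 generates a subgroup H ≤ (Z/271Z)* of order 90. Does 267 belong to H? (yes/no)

no

267 ∈ ⟨152⟩ iff 267^90 ≡ 1 (mod 271), since |⟨152⟩| = 90.
267^90 mod 271 = 28.
Since 28 ≠ 1, 267 does not lie in the subgroup.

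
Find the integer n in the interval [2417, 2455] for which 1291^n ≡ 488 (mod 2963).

2450

Compute 1291^2417 mod 2963 = 2514, then multiply by 1291 repeatedly:
  1291^2417=2514  1291^2418=1089  1291^2419=1437  1291^2420=329  1291^2421=1030
  1291^2422=2306  1291^2423=2194  1291^2424=2789  1291^2425=554  1291^2426=1131
  1291^2427=2325  1291^2428=56  1291^2429=1184  1291^2430=2599  1291^2431=1193
  1291^2432=2366  1291^2433=2616  1291^2434=2399  1291^2435=774  1291^2436=703
  1291^2437=895  1291^2438=2838  1291^2439=1590  1291^2440=2294  1291^2441=1517
  1291^2442=2867  1291^2443=510  1291^2444=624  1291^2445=2611  1291^2446=1870
  1291^2447=2288  1291^2448=2660  1291^2449=2906  1291^2450=488
Found 488 at exponent 2450.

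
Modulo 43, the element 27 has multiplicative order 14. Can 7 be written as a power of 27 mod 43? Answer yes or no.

no

7 ∈ ⟨27⟩ iff 7^14 ≡ 1 (mod 43), since |⟨27⟩| = 14.
7^14 mod 43 = 6.
Since 6 ≠ 1, 7 does not lie in the subgroup.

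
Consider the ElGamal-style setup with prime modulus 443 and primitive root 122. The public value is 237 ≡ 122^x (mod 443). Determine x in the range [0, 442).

324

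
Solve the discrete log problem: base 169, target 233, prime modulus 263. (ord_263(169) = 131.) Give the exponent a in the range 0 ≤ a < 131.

Successive powers of 169 modulo 263:
  169^0=1  169^1=169  169^2=157  169^3=233
So 169^3 ≡ 233 (mod 263), giving a = 3.

3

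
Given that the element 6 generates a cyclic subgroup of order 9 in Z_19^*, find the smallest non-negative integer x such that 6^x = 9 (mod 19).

7

Successive powers of 6 modulo 19:
  6^0=1  6^1=6  6^2=17  6^3=7  6^4=4  6^5=5
  6^6=11  6^7=9
So 6^7 ≡ 9 (mod 19), giving x = 7.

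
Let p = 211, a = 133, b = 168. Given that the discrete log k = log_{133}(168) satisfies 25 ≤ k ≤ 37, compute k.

25

Compute 133^25 mod 211 = 168, then multiply by 133 repeatedly:
  133^25=168
Found 168 at exponent 25.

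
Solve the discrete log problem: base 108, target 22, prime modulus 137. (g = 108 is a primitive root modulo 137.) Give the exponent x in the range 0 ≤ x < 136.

124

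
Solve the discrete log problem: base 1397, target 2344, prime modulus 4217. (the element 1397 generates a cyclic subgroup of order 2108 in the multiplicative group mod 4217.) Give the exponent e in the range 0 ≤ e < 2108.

Baby-step giant-step with m = ceil(sqrt(2108)) = 46.
Baby table (1397^j mod 4217 for j=0..45):
  0:1  1:1397  2:3355  3:1848  4:852  5:1050  6:3551  7:1555
  8:580  9:596  10:1863  11:722  12:771  13:1752  14:1684  15:3679
  16:3257  17:4103  18:988  19:1277  20:178  21:4080  22:2593  23:18
  24:4061  25:1352  26:3745  27:2685  28:2032  29:663  30:2688  31:2006
  32:2294  33:4015  34:345  35:1227  36:2017  37:793  38:2967  39:3805
  40:2165  41:916  42:1901  43:3204  44:1751  45:287
Giant step factor: 1397^(-46) ≡ 3371 (mod 4217).
Scan 2344·3371^i mod 4217 for i = 0, 1, …:
  i=0: 2344   i=1: 3183   i=2: 1845   i=3: 3637
  i=4: 1508   i=5: 1983   i=6: 748   i=7: 3959
  i=8: 3201   i=9: 3485     …   i=25: 1943
  i=26: 852
Match at i=26, j=4: e = 26·46 + 4 = 1200.

1200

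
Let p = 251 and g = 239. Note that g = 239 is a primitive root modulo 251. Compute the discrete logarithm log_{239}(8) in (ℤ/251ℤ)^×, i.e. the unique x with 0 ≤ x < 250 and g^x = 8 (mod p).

Baby-step giant-step with m = ceil(sqrt(250)) = 16.
Baby table (239^j mod 251 for j=0..15):
  0:1  1:239  2:144  3:29  4:154  5:160  6:88  7:199
  8:122  9:42  10:249  11:24  12:214  13:193  14:194  15:182
Giant step factor: 239^(-16) ≡ 164 (mod 251).
Scan 8·164^i mod 251 for i = 0, 1, …:
  i=0: 8   i=1: 57   i=2: 61   i=3: 215
  i=4: 120   i=5: 102   i=6: 162   i=7: 213
  i=8: 43   i=9: 24
Match at i=9, j=11: x = 9·16 + 11 = 155.

155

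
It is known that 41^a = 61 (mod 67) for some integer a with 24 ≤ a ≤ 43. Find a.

Compute 41^24 mod 67 = 40, then multiply by 41 repeatedly:
  41^24=40  41^25=32  41^26=39  41^27=58  41^28=33
  41^29=13  41^30=64  41^31=11  41^32=49  41^33=66
  41^34=26  41^35=61
Found 61 at exponent 35.

35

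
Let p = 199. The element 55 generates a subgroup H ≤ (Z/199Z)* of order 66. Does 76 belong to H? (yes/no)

yes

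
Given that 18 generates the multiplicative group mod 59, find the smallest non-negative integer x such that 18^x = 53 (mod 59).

14

Successive powers of 18 modulo 59:
  18^0=1  18^1=18  18^2=29  18^3=50  18^4=15  18^5=34
  18^6=22  18^7=42  18^8=48  18^9=38  18^10=35  18^11=40
  18^12=12  18^13=39  18^14=53
So 18^14 ≡ 53 (mod 59), giving x = 14.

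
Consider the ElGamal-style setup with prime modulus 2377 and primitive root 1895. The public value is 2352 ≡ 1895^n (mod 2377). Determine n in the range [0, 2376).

854

Baby-step giant-step with m = ceil(sqrt(2376)) = 49.
Baby table (1895^j mod 2377 for j=0..48):
  0:1  1:1895  2:1755  3:302  4:1810  5:2316  6:878  7:2287
  8:594  9:1309  10:1344  11:1113  12:736  13:1798  14:969  15:1211
  16:1040  17:267  18:2041  19:316  20:2193  21:739  22:352  23:1480
  24:2117  25:1716  26:84  27:2298  28:46  29:1598  30:2289  31:2007
  32:65  33:1948  34:2356  35:614  36:1177  37:789  38:22  39:1281
  40:578  41:1890  42:1788  43:1035  44:300  45:397  46:1183  47:274
  48:1044
Giant step factor: 1895^(-49) ≡ 820 (mod 2377).
Scan 2352·820^i mod 2377 for i = 0, 1, …:
  i=0: 2352   i=1: 893   i=2: 144   i=3: 1607
  i=4: 882   i=5: 632   i=6: 54   i=7: 1494
  i=8: 925   i=9: 237     …   i=16: 1430
  i=17: 739
Match at i=17, j=21: n = 17·49 + 21 = 854.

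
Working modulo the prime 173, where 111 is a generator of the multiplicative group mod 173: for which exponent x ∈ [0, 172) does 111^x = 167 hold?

118

Baby-step giant-step with m = ceil(sqrt(172)) = 14.
Baby table (111^j mod 173 for j=0..13):
  0:1  1:111  2:38  3:66  4:60  5:86  6:31  7:154
  8:140  9:143  10:130  11:71  12:96  13:103
Giant step factor: 111^(-14) ≡ 150 (mod 173).
Scan 167·150^i mod 173 for i = 0, 1, …:
  i=0: 167   i=1: 138   i=2: 113   i=3: 169
  i=4: 92   i=5: 133   i=6: 55   i=7: 119
  i=8: 31
Match at i=8, j=6: x = 8·14 + 6 = 118.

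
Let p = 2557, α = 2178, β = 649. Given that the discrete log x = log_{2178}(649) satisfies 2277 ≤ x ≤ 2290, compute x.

Compute 2178^2277 mod 2557 = 1098, then multiply by 2178 repeatedly:
  2178^2277=1098  2178^2278=649
Found 649 at exponent 2278.

2278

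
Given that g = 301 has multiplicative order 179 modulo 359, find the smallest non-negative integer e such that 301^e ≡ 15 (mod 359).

133

Baby-step giant-step with m = ceil(sqrt(179)) = 14.
Baby table (301^j mod 359 for j=0..13):
  0:1  1:301  2:133  3:184  4:98  5:60  6:110  7:82
  8:270  9:136  10:10  11:138  12:253  13:45
Giant step factor: 301^(-14) ≡ 37 (mod 359).
Scan 15·37^i mod 359 for i = 0, 1, …:
  i=0: 15   i=1: 196   i=2: 72   i=3: 151
  i=4: 202   i=5: 294   i=6: 108   i=7: 47
  i=8: 303   i=9: 82
Match at i=9, j=7: e = 9·14 + 7 = 133.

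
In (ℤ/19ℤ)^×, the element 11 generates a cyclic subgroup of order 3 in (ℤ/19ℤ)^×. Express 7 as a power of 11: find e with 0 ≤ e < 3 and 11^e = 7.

Successive powers of 11 modulo 19:
  11^0=1  11^1=11  11^2=7
So 11^2 ≡ 7 (mod 19), giving e = 2.

2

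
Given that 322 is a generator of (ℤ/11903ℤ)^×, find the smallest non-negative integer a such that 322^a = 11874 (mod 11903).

1745

Baby-step giant-step with m = ceil(sqrt(11902)) = 110.
Baby table (322^j mod 11903 for j=0..109):
  0:1  1:322  2:8460  3:10236  4:10764  5:2235  6:5490  7:6136
  8:11797  9:1577  10:7868  11:10060  12:1704  13:1150  14:1307  15:4249
  16:11236  17:11383  18:11105  19:4910  20:9824  21:9033  22:4294  23:1920
  24:11187  25:7508  26:1267  27:3272  28:6120  29:6645  30:9053  31:10734
  32:4478  33:1653  34:8534  35:10258  36:5945  37:9810  38:4525  39:4884
  40:1452  41:3327  42:24  43:7728  44:689  45:7604  46:8373  47:6028
  48:827  49:4428  50:9359  51:2139  52:10287  53:3380  54:5187  55:3794
  56:7562  57:6752  58:7798  59:11326  60:4654  61:10713  62:9619  63:2538
  64:7832  65:10371  66:6622  67:1647  68:6602  69:7110  70:4044  71:4741
  72:3018  73:7653  74:345  75:3963  76:2465  77:8132  78:11747  79:9283
  80:1473  81:10089  82:11042  83:8430  84:576  85:6927  86:4633  87:3951
  88:10504  89:1836  90:7945  91:11048  92:10362  93:3724  94:8828  95:9702
  96:5458  97:7735  98:2943  99:7309  100:8607  101:9958  102:4569  103:7149
  104:4699  105:1397  106:9423  107:10844  108:4189  109:3819
Giant step factor: 322^(-110) ≡ 10998 (mod 11903).
Scan 11874·10998^i mod 11903 for i = 0, 1, …:
  i=0: 11874   i=1: 2439   i=2: 6663   i=3: 4806
  i=4: 7068   i=5: 7274   i=6: 11292   i=7: 5417
  i=8: 1651   i=9: 5623     …   i=14: 1949
  i=15: 9702
Match at i=15, j=95: a = 15·110 + 95 = 1745.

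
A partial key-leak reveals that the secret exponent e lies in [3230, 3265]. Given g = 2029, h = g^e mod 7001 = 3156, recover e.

3258

Compute 2029^3230 mod 7001 = 5540, then multiply by 2029 repeatedly:
  2029^3230=5540  2029^3231=4055  2029^3232=1420  2029^3233=3769  2029^3234=2209
  2029^3235=1421  2029^3236=5798  2029^3237=2462  2029^3238=3685  2029^3239=6798
  2029^3240=1172  2029^3241=4649  2029^3242=2474  2029^3243=29  2029^3244=2833
  2029^3245=336  2029^3246=2647  2029^3247=996  2029^3248=4596  2029^3249=6953
  2029^3250=622  2029^3251=1858  2029^3252=3344  2029^3253=1007  2029^3254=5912
  2029^3255=2735  2029^3256=4523  2029^3257=5857  2029^3258=3156
Found 3156 at exponent 3258.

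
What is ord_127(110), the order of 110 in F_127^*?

The order of 110 must divide p − 1 = 126 = 2 · 3^2 · 7.
Divisors: 1, 2, 3, 6, 7, 9, 14, 18, 21, 42, 63, 126.
Check each in increasing order: 110^1 ≡ 110;  110^2 ≡ 35;  110^3 ≡ 40;  110^6 ≡ 76;  110^7 ≡ 105;  110^9 ≡ 119;  110^14 ≡ 103;  110^18 ≡ 64;  110^21 ≡ 20;  110^42 ≡ 19;  110^63 ≡ 126;  110^126 ≡ 1.
Smallest exponent giving 1 is 126.

126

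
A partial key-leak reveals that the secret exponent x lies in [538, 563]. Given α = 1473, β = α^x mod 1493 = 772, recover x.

Compute 1473^538 mod 1493 = 238, then multiply by 1473 repeatedly:
  1473^538=238  1473^539=1212  1473^540=1141  1473^541=1068  1473^542=1035
  1473^543=202  1473^544=439  1473^545=178  1473^546=919  1473^547=1029
  1473^548=322  1473^549=1025  1473^550=402  1473^551=918  1473^552=1049
  1473^553=1415  1473^554=67  1473^555=153  1473^556=1419  1473^557=1480
  1473^558=260  1473^559=772
Found 772 at exponent 559.

559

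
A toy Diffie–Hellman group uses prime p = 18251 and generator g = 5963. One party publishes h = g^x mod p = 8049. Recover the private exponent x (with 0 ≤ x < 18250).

13947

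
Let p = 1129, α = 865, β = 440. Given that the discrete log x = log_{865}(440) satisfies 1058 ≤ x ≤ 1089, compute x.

1087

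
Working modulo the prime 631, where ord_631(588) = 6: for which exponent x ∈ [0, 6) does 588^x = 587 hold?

Successive powers of 588 modulo 631:
  588^0=1  588^1=588  588^2=587
So 588^2 ≡ 587 (mod 631), giving x = 2.

2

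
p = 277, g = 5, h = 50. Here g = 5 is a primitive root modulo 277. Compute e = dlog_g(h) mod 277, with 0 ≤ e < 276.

Baby-step giant-step with m = ceil(sqrt(276)) = 17.
Baby table (5^j mod 277 for j=0..16):
  0:1  1:5  2:25  3:125  4:71  5:78  6:113  7:11
  8:55  9:275  10:267  11:227  12:27  13:135  14:121  15:51
  16:255
Giant step factor: 5^(-17) ≡ 209 (mod 277).
Scan 50·209^i mod 277 for i = 0, 1, …:
  i=0: 50   i=1: 201   i=2: 182   i=3: 89
  i=4: 42   i=5: 191   i=6: 31   i=7: 108
  i=8: 135
Match at i=8, j=13: e = 8·17 + 13 = 149.

149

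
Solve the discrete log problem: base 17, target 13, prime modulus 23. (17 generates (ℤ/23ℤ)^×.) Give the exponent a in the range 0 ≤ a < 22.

2

Successive powers of 17 modulo 23:
  17^0=1  17^1=17  17^2=13
So 17^2 ≡ 13 (mod 23), giving a = 2.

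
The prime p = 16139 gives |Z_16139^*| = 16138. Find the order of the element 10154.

8069

The order of 10154 must divide p − 1 = 16138 = 2 · 8069.
Divisors: 1, 2, 8069, 16138.
Check each in increasing order: 10154^1 ≡ 10154;  10154^2 ≡ 7784;  10154^8069 ≡ 1.
Smallest exponent giving 1 is 8069.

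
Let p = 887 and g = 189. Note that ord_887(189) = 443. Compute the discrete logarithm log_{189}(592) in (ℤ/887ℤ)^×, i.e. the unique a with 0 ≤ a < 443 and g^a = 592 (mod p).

244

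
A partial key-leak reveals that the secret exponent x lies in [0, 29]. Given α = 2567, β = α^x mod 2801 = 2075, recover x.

7

Compute 2567^0 mod 2801 = 1, then multiply by 2567 repeatedly:
  2567^0=1  2567^1=2567  2567^2=1537  2567^3=1671  2567^4=1126
  2567^5=2611  2567^6=2445  2567^7=2075
Found 2075 at exponent 7.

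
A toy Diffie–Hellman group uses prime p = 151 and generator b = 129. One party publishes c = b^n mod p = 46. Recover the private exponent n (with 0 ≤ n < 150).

Baby-step giant-step with m = ceil(sqrt(150)) = 13.
Baby table (129^j mod 151 for j=0..12):
  0:1  1:129  2:31  3:73  4:55  5:149  6:44  7:89
  8:5  9:41  10:4  11:63  12:124
Giant step factor: 129^(-13) ≡ 15 (mod 151).
Scan 46·15^i mod 151 for i = 0, 1, …:
  i=0: 46   i=1: 86   i=2: 82   i=3: 22
  i=4: 28   i=5: 118   i=6: 109   i=7: 125
  i=8: 63
Match at i=8, j=11: n = 8·13 + 11 = 115.

115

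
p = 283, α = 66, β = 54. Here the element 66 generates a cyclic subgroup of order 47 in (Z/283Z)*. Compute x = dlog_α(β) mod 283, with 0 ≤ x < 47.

43

Baby-step giant-step with m = ceil(sqrt(47)) = 7.
Baby table (66^j mod 283 for j=0..6):
  0:1  1:66  2:111  3:251  4:152  5:127  6:175
Giant step factor: 66^(-7) ≡ 16 (mod 283).
Scan 54·16^i mod 283 for i = 0, 1, …:
  i=0: 54   i=1: 15   i=2: 240   i=3: 161
  i=4: 29   i=5: 181   i=6: 66
Match at i=6, j=1: x = 6·7 + 1 = 43.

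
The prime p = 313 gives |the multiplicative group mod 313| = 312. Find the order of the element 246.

312

The order of 246 must divide p − 1 = 312 = 2^3 · 3 · 13.
Divisors: 1, 2, 3, 4, 6, 8, 12, 13, 24, 26, 39, 52, 78, 104, 156, 312.
Check each in increasing order: 246^1 ≡ 246;  246^2 ≡ 107;  246^3 ≡ 30;  246^4 ≡ 181;  246^6 ≡ 274;  246^8 ≡ 209;  246^12 ≡ 269;  246^13 ≡ 131;  246^24 ≡ 58;  246^26 ≡ 259;  246^39 ≡ 125;  246^52 ≡ 99;  246^78 ≡ 288;  246^104 ≡ 98;  246^156 ≡ 312;  246^312 ≡ 1.
Smallest exponent giving 1 is 312.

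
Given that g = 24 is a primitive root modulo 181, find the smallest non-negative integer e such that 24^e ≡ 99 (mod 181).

6

Successive powers of 24 modulo 181:
  24^0=1  24^1=24  24^2=33  24^3=68  24^4=3  24^5=72
  24^6=99
So 24^6 ≡ 99 (mod 181), giving e = 6.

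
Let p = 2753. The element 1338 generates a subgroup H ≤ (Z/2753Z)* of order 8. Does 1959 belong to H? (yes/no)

yes

1959 ∈ ⟨1338⟩ iff 1959^8 ≡ 1 (mod 2753), since |⟨1338⟩| = 8.
1959^8 mod 2753 = 1.
Since 1 = 1, 1959 lies in the subgroup.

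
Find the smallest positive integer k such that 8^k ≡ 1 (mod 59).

58

The order of 8 must divide p − 1 = 58 = 2 · 29.
Divisors: 1, 2, 29, 58.
Check each in increasing order: 8^1 ≡ 8;  8^2 ≡ 5;  8^29 ≡ 58;  8^58 ≡ 1.
Smallest exponent giving 1 is 58.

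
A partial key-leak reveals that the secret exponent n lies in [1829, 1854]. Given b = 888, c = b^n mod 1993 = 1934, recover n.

Compute 888^1829 mod 1993 = 669, then multiply by 888 repeatedly:
  888^1829=669  888^1830=158  888^1831=794  888^1832=1543  888^1833=993
  888^1834=878  888^1835=401  888^1836=1334  888^1837=750  888^1838=338
  888^1839=1194  888^1840=1989  888^1841=434  888^1842=743  888^1843=101
  888^1844=3  888^1845=671  888^1846=1934
Found 1934 at exponent 1846.

1846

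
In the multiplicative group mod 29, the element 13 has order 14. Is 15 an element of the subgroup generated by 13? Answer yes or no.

⟨13⟩ has order 14; its elements mod 29 are {1, 4, 5, 6, 7, 9, 13, 16, 20, 22, 23, 24, 25, 28}.
15 is not in this set.

no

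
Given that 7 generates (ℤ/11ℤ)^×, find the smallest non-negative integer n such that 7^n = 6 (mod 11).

7

Successive powers of 7 modulo 11:
  7^0=1  7^1=7  7^2=5  7^3=2  7^4=3  7^5=10
  7^6=4  7^7=6
So 7^7 ≡ 6 (mod 11), giving n = 7.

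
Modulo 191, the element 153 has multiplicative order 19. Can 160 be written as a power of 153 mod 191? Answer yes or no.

⟨153⟩ has order 19; its elements mod 191 are {1, 5, 6, 25, 30, 32, 36, 52, 69, 107, 121, 125, 136, 150, 153, 154, 160, 177, 180}.
160 is in this set.

yes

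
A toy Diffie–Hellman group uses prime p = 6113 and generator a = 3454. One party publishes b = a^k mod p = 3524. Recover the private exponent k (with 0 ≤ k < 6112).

2823

Baby-step giant-step with m = ceil(sqrt(6112)) = 79.
Baby table (3454^j mod 6113 for j=0..78):
  0:1  1:3454  2:3653  3:230  4:5843  5:2709  6:3996  7:5143
  8:5657  9:2130  10:3081  11:5154  12:860  13:5635  14:5611  15:2184
  16:94  17:687  18:1054  19:3281  20:5185  21:4013  22:2731  23:515
  24:6040  25:4604  26:2303  27:1549  28:1371  29:3972  30:1716  31:3567
  32:2723  33:3448  34:1268  35:2764  36:4463  37:4329  38:6081  39:5619
  40:5364  41:4866  42:2527  43:5007  44:501  45:475  46:2366  47:5196
  48:5329  49:123  50:3045  51:3070  52:3838  53:3468  54:3105  55:2468
  56:2950  57:5042  58:5244  59:6070  60:4303  61:1859  62:2336  63:5497
  64:5773  65:5449  66:5032  67:1269  68:105  69:2003  70:4559  71:5811
  72:2215  73:3247  74:3896  75:2071  76:1024  77:3582  78:5629
Giant step factor: 3454^(-79) ≡ 5554 (mod 6113).
Scan 3524·5554^i mod 6113 for i = 0, 1, …:
  i=0: 3524   i=1: 4583   i=2: 5563   i=3: 1800
  i=4: 2445   i=5: 2557   i=6: 1079   i=7: 2026
  i=8: 4484   i=9: 5887     …   i=34: 2473
  i=35: 5244
Match at i=35, j=58: k = 35·79 + 58 = 2823.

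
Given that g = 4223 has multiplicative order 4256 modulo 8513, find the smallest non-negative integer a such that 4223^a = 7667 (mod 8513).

559

Baby-step giant-step with m = ceil(sqrt(4256)) = 66.
Baby table (4223^j mod 8513 for j=0..65):
  0:1  1:4223  2:7507  3:8162  4:7502  5:4073  6:4019  7:5828
  8:561  9:2489  10:6005  11:7401  12:3200  13:3469  14:7227  15:516
  16:8253  17:197  18:6170  19:6130  20:7470  21:5145  22:2159  23:34
  24:7374  25:8361  26:5092  27:8191  28:2274  29:438  30:2353  31:2048
  32:8009  33:8371  34:4757  35:6644  36:7277  37:7354  38:518  39:8186
  40:6698  41:5468  42:4108  43:7103  44:4670  45:5302  46:1156  47:3839
  48:3345  49:2868  50:6078  51:699  52:6379  53:3385  54:1528  55:8403
  56:3685  57:8504  58:4558  59:541  60:3159  61:586  62:5908  63:6394
  64:7139  65:3464
Giant step factor: 4223^(-66) ≡ 8239 (mod 8513).
Scan 7667·8239^i mod 8513 for i = 0, 1, …:
  i=0: 7667   i=1: 1953   i=2: 1197   i=3: 4029
  i=4: 2744   i=5: 5801   i=6: 2457   i=7: 7822
  i=8: 2048
Match at i=8, j=31: a = 8·66 + 31 = 559.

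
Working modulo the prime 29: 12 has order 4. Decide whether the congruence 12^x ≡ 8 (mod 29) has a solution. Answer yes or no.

8 ∈ ⟨12⟩ iff 8^4 ≡ 1 (mod 29), since |⟨12⟩| = 4.
8^4 mod 29 = 7.
Since 7 ≠ 1, 8 does not lie in the subgroup.

no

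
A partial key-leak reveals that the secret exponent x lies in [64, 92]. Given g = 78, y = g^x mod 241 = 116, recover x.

66

Compute 78^64 mod 241 = 100, then multiply by 78 repeatedly:
  78^64=100  78^65=88  78^66=116
Found 116 at exponent 66.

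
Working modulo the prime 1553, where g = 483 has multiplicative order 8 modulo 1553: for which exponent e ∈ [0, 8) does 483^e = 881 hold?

Successive powers of 483 modulo 1553:
  483^0=1  483^1=483  483^2=339  483^3=672  483^4=1552  483^5=1070
  483^6=1214  483^7=881
So 483^7 ≡ 881 (mod 1553), giving e = 7.

7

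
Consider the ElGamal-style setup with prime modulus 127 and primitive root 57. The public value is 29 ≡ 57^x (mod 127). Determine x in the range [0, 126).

71

Baby-step giant-step with m = ceil(sqrt(126)) = 12.
Baby table (57^j mod 127 for j=0..11):
  0:1  1:57  2:74  3:27  4:15  5:93  6:94  7:24
  8:98  9:125  10:13  11:106
Giant step factor: 57^(-12) ≡ 87 (mod 127).
Scan 29·87^i mod 127 for i = 0, 1, …:
  i=0: 29   i=1: 110   i=2: 45   i=3: 105
  i=4: 118   i=5: 106
Match at i=5, j=11: x = 5·12 + 11 = 71.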